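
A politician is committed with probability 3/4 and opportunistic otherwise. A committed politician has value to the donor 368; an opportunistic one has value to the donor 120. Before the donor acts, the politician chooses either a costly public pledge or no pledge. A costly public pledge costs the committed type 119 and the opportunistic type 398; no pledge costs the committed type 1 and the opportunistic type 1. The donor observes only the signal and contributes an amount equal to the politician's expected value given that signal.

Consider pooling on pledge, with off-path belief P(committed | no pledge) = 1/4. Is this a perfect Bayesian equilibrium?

On the equilibrium path (pledge) the donor holds the prior 3/4 and pays 3/4·368 + 1/4·120 = 306. Off-path (no pledge) belief 1/4 gives 1/4·368 + 3/4·120 = 182.
Committed: pledge gives 306 − 119 = 187; no pledge gives 182 − 1 = 181. Stays. ✓
Opportunistic: pledge gives 306 − 398 = -92; no pledge gives 182 − 1 = 181. Deviates. ✗

No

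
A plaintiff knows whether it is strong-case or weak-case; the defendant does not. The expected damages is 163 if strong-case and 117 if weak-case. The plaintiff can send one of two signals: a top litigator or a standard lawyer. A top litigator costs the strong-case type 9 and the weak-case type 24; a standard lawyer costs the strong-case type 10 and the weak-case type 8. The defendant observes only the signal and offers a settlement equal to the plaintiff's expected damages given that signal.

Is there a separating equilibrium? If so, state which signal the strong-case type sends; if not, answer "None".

Try strong-case → top litigator, weak-case → standard lawyer:
  Under separation the defendant infers type exactly: top litigator → strong-case (pays 163), standard lawyer → weak-case (pays 117).
  Strong-case: top litigator gives 163 − 9 = 154; standard lawyer gives 117 − 10 = 107. No deviation. ✓
  Weak-case: standard lawyer gives 117 − 8 = 109; top litigator gives 163 − 24 = 139. Would deviate. ✗
Try strong-case → standard lawyer, weak-case → top litigator:
  Under separation the defendant infers type exactly: standard lawyer → strong-case (pays 163), top litigator → weak-case (pays 117).
  Strong-case: standard lawyer gives 163 − 10 = 153; top litigator gives 117 − 9 = 108. No deviation. ✓
  Weak-case: top litigator gives 117 − 24 = 93; standard lawyer gives 163 − 8 = 155. Would deviate. ✗
Neither assignment is incentive-compatible.

None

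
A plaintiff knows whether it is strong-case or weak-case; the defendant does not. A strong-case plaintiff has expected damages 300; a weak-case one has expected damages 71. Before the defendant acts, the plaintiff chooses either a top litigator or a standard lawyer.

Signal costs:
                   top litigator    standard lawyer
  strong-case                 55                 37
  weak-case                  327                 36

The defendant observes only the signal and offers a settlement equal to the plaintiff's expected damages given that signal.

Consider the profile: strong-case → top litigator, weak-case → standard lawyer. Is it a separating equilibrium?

If types separate, top litigator earns payment 300 and standard lawyer earns 71.
Strong-case: top litigator gives 300 − 55 = 245; standard lawyer gives 71 − 37 = 34. No deviation. ✓
Weak-case: standard lawyer gives 71 − 36 = 35; top litigator gives 300 − 327 = -27. No deviation. ✓
Neither type gains from mimicking the other.

Yes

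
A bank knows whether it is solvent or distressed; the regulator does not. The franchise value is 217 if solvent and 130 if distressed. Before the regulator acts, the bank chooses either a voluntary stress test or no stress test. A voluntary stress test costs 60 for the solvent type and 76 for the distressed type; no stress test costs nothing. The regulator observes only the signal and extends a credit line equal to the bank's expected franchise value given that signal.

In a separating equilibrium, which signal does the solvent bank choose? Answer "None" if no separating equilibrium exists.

Try solvent → stress test, distressed → no stress test:
  If types separate, stress test earns payment 217 and no stress test earns 130.
  Solvent: stress test gives 217 − 60 = 157; no stress test gives 130 − 0 = 130. No deviation. ✓
  Distressed: no stress test gives 130 − 0 = 130; stress test gives 217 − 76 = 141. Would deviate. ✗
Try solvent → no stress test, distressed → stress test:
  If types separate, no stress test earns payment 217 and stress test earns 130.
  Solvent: no stress test gives 217 − 0 = 217; stress test gives 130 − 60 = 70. No deviation. ✓
  Distressed: stress test gives 130 − 76 = 54; no stress test gives 217 − 0 = 217. Would deviate. ✗
Neither assignment is incentive-compatible.

None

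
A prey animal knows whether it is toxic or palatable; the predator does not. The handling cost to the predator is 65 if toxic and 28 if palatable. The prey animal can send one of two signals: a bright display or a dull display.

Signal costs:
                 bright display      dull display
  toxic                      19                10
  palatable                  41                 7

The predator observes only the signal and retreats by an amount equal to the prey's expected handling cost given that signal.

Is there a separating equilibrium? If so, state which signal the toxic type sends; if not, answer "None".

Try toxic → bright display, palatable → dull display:
  If types separate, bright display earns payment 65 and dull display earns 28.
  Toxic: bright display gives 65 − 19 = 46; dull display gives 28 − 10 = 18. No deviation. ✓
  Palatable: dull display gives 28 − 7 = 21; bright display gives 65 − 41 = 24. Would deviate. ✗
Try toxic → dull display, palatable → bright display:
  If types separate, dull display earns payment 65 and bright display earns 28.
  Toxic: dull display gives 65 − 10 = 55; bright display gives 28 − 19 = 9. No deviation. ✓
  Palatable: bright display gives 28 − 41 = -13; dull display gives 65 − 7 = 58. Would deviate. ✗
Neither assignment is incentive-compatible.

None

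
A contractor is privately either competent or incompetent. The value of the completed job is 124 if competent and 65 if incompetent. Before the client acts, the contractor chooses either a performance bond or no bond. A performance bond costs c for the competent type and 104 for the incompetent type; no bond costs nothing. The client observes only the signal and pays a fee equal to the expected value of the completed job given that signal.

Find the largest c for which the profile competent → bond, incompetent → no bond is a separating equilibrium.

59

Under separation: bond → competent (pays 124); no bond → incompetent (pays 65).
Incompetent: 65 − 0 = 65 ≥ 124 − 104 = 20. Holds regardless of c. ✓
Competent: 124 − c ≥ 65 − 0, so c ≤ 124 − 65 = 59.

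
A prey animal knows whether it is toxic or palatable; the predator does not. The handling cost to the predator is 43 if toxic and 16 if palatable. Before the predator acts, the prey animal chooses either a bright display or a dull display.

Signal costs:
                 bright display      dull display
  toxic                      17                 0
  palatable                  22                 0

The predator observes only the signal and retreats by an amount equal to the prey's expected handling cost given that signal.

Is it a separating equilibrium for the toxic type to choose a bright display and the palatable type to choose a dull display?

If types separate, bright display earns payment 43 and dull display earns 16.
Toxic: bright display gives 43 − 17 = 26; dull display gives 16 − 0 = 16. No deviation. ✓
Palatable: dull display gives 16 − 0 = 16; bright display gives 43 − 22 = 21. Would deviate. ✗

No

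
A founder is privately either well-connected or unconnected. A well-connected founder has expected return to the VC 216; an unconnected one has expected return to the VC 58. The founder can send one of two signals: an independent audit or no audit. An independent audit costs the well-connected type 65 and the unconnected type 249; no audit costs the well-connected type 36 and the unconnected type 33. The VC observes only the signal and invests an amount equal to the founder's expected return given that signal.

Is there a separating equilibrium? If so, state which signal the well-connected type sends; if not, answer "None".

Try well-connected → audit, unconnected → no audit:
  If types separate, audit earns payment 216 and no audit earns 58.
  Well-connected: audit gives 216 − 65 = 151; no audit gives 58 − 36 = 22. No deviation. ✓
  Unconnected: no audit gives 58 − 33 = 25; audit gives 216 − 249 = -33. No deviation. ✓
Both hold — the well-connected type sends audit.

audit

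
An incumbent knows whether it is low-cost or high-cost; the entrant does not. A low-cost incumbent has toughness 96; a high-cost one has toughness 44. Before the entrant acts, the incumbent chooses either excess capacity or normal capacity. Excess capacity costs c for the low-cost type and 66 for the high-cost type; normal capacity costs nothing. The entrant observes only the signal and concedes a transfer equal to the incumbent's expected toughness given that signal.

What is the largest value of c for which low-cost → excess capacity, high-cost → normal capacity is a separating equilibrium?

Under separation: excess capacity → low-cost (pays 96); normal capacity → high-cost (pays 44).
High-cost: 44 − 0 = 44 ≥ 96 − 66 = 30. Holds regardless of c. ✓
Low-cost: 96 − c ≥ 44 − 0, so c ≤ 96 − 44 = 52.

52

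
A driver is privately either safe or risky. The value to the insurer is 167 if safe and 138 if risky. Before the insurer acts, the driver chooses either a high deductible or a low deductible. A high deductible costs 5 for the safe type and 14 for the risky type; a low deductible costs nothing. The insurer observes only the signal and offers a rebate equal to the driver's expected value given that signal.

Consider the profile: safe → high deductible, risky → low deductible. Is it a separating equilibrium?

If types separate, high deductible earns payment 167 and low deductible earns 138.
Safe: high deductible gives 167 − 5 = 162; low deductible gives 138 − 0 = 138. No deviation. ✓
Risky: low deductible gives 138 − 0 = 138; high deductible gives 167 − 14 = 153. Would deviate. ✗

No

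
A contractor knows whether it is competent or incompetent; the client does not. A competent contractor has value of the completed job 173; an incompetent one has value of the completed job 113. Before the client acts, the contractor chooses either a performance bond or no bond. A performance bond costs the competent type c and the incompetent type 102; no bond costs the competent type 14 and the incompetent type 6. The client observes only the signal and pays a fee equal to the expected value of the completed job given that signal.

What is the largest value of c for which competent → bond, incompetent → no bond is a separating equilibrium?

Under separation: bond → competent (pays 173); no bond → incompetent (pays 113).
Incompetent: 113 − 6 = 107 ≥ 173 − 102 = 71. Holds regardless of c. ✓
Competent: 173 − c ≥ 113 − 14, so c ≤ 173 − 99 = 74.

74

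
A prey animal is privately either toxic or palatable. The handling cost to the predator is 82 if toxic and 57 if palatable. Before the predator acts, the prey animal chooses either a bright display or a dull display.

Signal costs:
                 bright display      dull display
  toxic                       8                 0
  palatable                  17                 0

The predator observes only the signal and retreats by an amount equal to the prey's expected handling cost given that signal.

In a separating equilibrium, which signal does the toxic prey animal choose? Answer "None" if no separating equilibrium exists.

None

Try toxic → bright display, palatable → dull display:
  If types separate, bright display earns payment 82 and dull display earns 57.
  Toxic: bright display gives 82 − 8 = 74; dull display gives 57 − 0 = 57. No deviation. ✓
  Palatable: dull display gives 57 − 0 = 57; bright display gives 82 − 17 = 65. Would deviate. ✗
Try toxic → dull display, palatable → bright display:
  If types separate, dull display earns payment 82 and bright display earns 57.
  Toxic: dull display gives 82 − 0 = 82; bright display gives 57 − 8 = 49. No deviation. ✓
  Palatable: bright display gives 57 − 17 = 40; dull display gives 82 − 0 = 82. Would deviate. ✗
Neither assignment is incentive-compatible.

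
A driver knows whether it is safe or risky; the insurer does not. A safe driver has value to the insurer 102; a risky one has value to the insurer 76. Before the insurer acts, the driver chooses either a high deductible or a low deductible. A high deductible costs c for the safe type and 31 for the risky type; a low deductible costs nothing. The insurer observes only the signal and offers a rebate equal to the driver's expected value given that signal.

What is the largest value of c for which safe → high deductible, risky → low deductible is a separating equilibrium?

Under separation: high deductible → safe (pays 102); low deductible → risky (pays 76).
Risky: 76 − 0 = 76 ≥ 102 − 31 = 71. Holds regardless of c. ✓
Safe: 102 − c ≥ 76 − 0, so c ≤ 102 − 76 = 26.

26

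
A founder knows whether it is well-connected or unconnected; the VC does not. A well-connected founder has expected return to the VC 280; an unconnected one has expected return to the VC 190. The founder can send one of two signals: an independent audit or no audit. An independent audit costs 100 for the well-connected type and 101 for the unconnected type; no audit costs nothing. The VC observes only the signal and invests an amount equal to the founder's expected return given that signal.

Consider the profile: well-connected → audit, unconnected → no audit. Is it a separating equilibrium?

If types separate, audit earns payment 280 and no audit earns 190.
Well-connected: audit gives 280 − 100 = 180; no audit gives 190 − 0 = 190. Would deviate. ✗
Unconnected: no audit gives 190 − 0 = 190; audit gives 280 − 101 = 179. No deviation. ✓

No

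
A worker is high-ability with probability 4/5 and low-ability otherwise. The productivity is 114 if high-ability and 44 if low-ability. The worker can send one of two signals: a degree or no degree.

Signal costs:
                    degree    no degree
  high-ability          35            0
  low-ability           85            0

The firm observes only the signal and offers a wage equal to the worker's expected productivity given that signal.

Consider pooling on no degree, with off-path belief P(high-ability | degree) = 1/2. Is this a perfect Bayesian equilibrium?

Yes

At the pooled signal (no degree) the firm holds the prior 4/5 and pays 4/5·114 + 1/5·44 = 100. Off-path (degree) belief 1/2 gives 1/2·114 + 1/2·44 = 79.
High-ability: no degree gives 100 − 0 = 100; degree gives 79 − 35 = 44. Stays. ✓
Low-ability: no degree gives 100 − 0 = 100; degree gives 79 − 85 = -6. Stays. ✓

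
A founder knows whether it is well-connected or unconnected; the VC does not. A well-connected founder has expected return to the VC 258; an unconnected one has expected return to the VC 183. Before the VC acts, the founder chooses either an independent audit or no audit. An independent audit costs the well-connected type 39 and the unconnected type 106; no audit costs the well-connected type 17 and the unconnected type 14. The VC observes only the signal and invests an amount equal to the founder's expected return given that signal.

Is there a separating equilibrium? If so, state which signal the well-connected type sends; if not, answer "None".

audit

Try well-connected → audit, unconnected → no audit:
  Under separation the VC infers type exactly: audit → well-connected (pays 258), no audit → unconnected (pays 183).
  Well-connected: audit gives 258 − 39 = 219; no audit gives 183 − 17 = 166. No deviation. ✓
  Unconnected: no audit gives 183 − 14 = 169; audit gives 258 − 106 = 152. No deviation. ✓
Both hold — the well-connected type sends audit.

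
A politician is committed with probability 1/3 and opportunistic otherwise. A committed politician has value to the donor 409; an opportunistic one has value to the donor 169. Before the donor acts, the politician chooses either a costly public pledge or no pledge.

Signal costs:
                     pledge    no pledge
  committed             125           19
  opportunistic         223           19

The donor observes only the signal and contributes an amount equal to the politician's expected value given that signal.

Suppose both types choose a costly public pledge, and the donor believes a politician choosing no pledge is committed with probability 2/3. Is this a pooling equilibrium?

At the pooled signal (pledge) the donor holds the prior 1/3 and pays 1/3·409 + 2/3·169 = 249. Off-path (no pledge) belief 2/3 gives 2/3·409 + 1/3·169 = 329.
Committed: pledge gives 249 − 125 = 124; no pledge gives 329 − 19 = 310. Deviates. ✗
Opportunistic: pledge gives 249 − 223 = 26; no pledge gives 329 − 19 = 310. Deviates. ✗

No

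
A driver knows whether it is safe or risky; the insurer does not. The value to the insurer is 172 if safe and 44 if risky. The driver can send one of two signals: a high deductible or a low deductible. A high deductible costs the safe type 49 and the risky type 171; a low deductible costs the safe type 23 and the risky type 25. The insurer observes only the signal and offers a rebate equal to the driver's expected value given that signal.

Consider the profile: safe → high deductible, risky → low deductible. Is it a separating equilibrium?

Yes

If types separate, high deductible earns payment 172 and low deductible earns 44.
Safe: high deductible gives 172 − 49 = 123; low deductible gives 44 − 23 = 21. No deviation. ✓
Risky: low deductible gives 44 − 25 = 19; high deductible gives 172 − 171 = 1. No deviation. ✓
Neither type gains from mimicking the other.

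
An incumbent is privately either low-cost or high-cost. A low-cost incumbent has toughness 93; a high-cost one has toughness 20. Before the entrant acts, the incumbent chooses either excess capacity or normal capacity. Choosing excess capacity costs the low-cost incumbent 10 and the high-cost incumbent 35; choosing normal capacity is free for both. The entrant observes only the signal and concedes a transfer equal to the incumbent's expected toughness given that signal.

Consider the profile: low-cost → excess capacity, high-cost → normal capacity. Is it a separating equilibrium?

No

If types separate, excess capacity earns payment 93 and normal capacity earns 20.
Low-cost: excess capacity gives 93 − 10 = 83; normal capacity gives 20 − 0 = 20. No deviation. ✓
High-cost: normal capacity gives 20 − 0 = 20; excess capacity gives 93 − 35 = 58. Would deviate. ✗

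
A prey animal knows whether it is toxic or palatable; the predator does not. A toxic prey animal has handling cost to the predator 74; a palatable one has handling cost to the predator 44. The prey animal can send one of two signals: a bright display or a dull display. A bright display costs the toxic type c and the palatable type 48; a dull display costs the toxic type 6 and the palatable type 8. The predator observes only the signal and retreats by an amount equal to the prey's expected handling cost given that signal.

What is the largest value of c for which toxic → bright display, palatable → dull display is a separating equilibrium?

Under separation: bright display → toxic (pays 74); dull display → palatable (pays 44).
Palatable: 44 − 8 = 36 ≥ 74 − 48 = 26. Holds regardless of c. ✓
Toxic: 74 − c ≥ 44 − 6, so c ≤ 74 − 38 = 36.

36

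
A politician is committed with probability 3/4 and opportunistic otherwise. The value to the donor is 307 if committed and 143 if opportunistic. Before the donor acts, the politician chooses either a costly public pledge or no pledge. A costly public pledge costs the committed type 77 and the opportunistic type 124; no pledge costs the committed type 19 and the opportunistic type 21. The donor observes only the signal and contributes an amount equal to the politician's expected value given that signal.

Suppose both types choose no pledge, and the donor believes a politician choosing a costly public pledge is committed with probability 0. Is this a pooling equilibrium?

On the equilibrium path (no pledge) the donor holds the prior 3/4 and pays 3/4·307 + 1/4·143 = 266. Off-path (pledge) belief 0 gives 0·307 + 1·143 = 143.
Committed: no pledge gives 266 − 19 = 247; pledge gives 143 − 77 = 66. Stays. ✓
Opportunistic: no pledge gives 266 − 21 = 245; pledge gives 143 − 124 = 19. Stays. ✓
Beliefs are Bayes-consistent on-path and both types best-respond.

Yes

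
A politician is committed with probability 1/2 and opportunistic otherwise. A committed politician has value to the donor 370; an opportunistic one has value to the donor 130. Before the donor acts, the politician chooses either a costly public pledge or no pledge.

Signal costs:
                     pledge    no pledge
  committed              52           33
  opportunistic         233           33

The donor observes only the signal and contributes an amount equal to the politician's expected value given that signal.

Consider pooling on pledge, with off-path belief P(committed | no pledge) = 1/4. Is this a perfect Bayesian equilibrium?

At the pooled signal (pledge) the donor holds the prior 1/2 and pays 1/2·370 + 1/2·130 = 250. Off-path (no pledge) belief 1/4 gives 1/4·370 + 3/4·130 = 190.
Committed: pledge gives 250 − 52 = 198; no pledge gives 190 − 33 = 157. Stays. ✓
Opportunistic: pledge gives 250 − 233 = 17; no pledge gives 190 − 33 = 157. Deviates. ✗

No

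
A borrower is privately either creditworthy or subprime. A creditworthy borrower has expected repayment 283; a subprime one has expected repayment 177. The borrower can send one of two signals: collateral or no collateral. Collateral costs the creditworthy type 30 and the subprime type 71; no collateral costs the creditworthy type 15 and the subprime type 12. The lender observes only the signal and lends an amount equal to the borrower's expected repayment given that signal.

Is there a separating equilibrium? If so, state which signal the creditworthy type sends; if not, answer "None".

None

Try creditworthy → collateral, subprime → no collateral:
  Under separation the lender infers type exactly: collateral → creditworthy (pays 283), no collateral → subprime (pays 177).
  Creditworthy: collateral gives 283 − 30 = 253; no collateral gives 177 − 15 = 162. No deviation. ✓
  Subprime: no collateral gives 177 − 12 = 165; collateral gives 283 − 71 = 212. Would deviate. ✗
Try creditworthy → no collateral, subprime → collateral:
  Under separation the lender infers type exactly: no collateral → creditworthy (pays 283), collateral → subprime (pays 177).
  Creditworthy: no collateral gives 283 − 15 = 268; collateral gives 177 − 30 = 147. No deviation. ✓
  Subprime: collateral gives 177 − 71 = 106; no collateral gives 283 − 12 = 271. Would deviate. ✗
Neither assignment is incentive-compatible.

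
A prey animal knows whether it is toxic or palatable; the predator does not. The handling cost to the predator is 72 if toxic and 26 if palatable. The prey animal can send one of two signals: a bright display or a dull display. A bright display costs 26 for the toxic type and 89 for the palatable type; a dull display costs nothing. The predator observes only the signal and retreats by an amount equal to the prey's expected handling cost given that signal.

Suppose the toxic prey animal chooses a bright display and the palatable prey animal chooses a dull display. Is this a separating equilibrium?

Yes

Under separation the predator infers type exactly: bright display → toxic (pays 72), dull display → palatable (pays 26).
Toxic: bright display gives 72 − 26 = 46; dull display gives 26 − 0 = 26. No deviation. ✓
Palatable: dull display gives 26 − 0 = 26; bright display gives 72 − 89 = -17. No deviation. ✓
Both incentive constraints hold.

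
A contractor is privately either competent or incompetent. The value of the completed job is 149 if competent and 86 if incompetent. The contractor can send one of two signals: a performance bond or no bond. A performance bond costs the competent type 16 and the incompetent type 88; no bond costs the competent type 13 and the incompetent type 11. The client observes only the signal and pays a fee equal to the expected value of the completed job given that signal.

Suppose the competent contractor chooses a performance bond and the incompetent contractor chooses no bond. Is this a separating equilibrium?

Yes

Under separation the client infers type exactly: bond → competent (pays 149), no bond → incompetent (pays 86).
Competent: bond gives 149 − 16 = 133; no bond gives 86 − 13 = 73. No deviation. ✓
Incompetent: no bond gives 86 − 11 = 75; bond gives 149 − 88 = 61. No deviation. ✓
Neither type gains from mimicking the other.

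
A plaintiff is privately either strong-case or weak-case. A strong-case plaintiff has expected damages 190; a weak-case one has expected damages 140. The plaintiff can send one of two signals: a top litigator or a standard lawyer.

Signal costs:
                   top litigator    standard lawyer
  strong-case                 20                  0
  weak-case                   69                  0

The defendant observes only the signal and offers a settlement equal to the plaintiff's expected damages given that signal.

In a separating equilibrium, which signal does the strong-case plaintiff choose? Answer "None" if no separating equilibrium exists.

top litigator

Try strong-case → top litigator, weak-case → standard lawyer:
  Under separation the defendant infers type exactly: top litigator → strong-case (pays 190), standard lawyer → weak-case (pays 140).
  Strong-case: top litigator gives 190 − 20 = 170; standard lawyer gives 140 − 0 = 140. No deviation. ✓
  Weak-case: standard lawyer gives 140 − 0 = 140; top litigator gives 190 − 69 = 121. No deviation. ✓
Both hold — the strong-case type sends top litigator.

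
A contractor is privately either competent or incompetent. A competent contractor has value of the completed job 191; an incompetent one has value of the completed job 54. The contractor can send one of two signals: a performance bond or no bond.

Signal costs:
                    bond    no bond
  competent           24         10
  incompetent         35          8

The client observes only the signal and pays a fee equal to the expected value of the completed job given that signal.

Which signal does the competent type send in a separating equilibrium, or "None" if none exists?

Try competent → bond, incompetent → no bond:
  Under separation the client infers type exactly: bond → competent (pays 191), no bond → incompetent (pays 54).
  Competent: bond gives 191 − 24 = 167; no bond gives 54 − 10 = 44. No deviation. ✓
  Incompetent: no bond gives 54 − 8 = 46; bond gives 191 − 35 = 156. Would deviate. ✗
Try competent → no bond, incompetent → bond:
  Under separation the client infers type exactly: no bond → competent (pays 191), bond → incompetent (pays 54).
  Competent: no bond gives 191 − 10 = 181; bond gives 54 − 24 = 30. No deviation. ✓
  Incompetent: bond gives 54 − 35 = 19; no bond gives 191 − 8 = 183. Would deviate. ✗
Neither assignment is incentive-compatible.

None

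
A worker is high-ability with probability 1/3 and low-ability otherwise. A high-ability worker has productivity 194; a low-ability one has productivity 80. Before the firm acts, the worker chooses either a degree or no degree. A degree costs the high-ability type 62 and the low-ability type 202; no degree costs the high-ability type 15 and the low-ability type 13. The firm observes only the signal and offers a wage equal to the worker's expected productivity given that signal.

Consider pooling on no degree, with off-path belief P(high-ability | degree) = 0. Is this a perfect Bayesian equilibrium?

Yes

At the pooled signal (no degree) the firm holds the prior 1/3 and pays 1/3·194 + 2/3·80 = 118. Off-path (degree) belief 0 gives 0·194 + 1·80 = 80.
High-ability: no degree gives 118 − 15 = 103; degree gives 80 − 62 = 18. Stays. ✓
Low-ability: no degree gives 118 − 13 = 105; degree gives 80 − 202 = -122. Stays. ✓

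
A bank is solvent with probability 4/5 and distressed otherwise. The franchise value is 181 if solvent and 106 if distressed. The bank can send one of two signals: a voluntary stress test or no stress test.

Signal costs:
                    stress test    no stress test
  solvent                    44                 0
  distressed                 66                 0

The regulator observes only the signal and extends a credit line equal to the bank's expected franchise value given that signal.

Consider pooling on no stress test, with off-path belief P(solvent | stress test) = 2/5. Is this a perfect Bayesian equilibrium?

At the pooled signal (no stress test) the regulator holds the prior 4/5 and pays 4/5·181 + 1/5·106 = 166. Off-path (stress test) belief 2/5 gives 2/5·181 + 3/5·106 = 136.
Solvent: no stress test gives 166 − 0 = 166; stress test gives 136 − 44 = 92. Stays. ✓
Distressed: no stress test gives 166 − 0 = 166; stress test gives 136 − 66 = 70. Stays. ✓

Yes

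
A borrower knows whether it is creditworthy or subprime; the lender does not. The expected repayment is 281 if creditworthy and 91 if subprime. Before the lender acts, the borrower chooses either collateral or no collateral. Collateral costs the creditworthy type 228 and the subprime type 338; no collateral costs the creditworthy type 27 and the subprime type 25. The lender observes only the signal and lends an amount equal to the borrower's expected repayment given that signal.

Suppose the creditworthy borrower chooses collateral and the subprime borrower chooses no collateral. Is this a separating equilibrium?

No

Under separation the lender infers type exactly: collateral → creditworthy (pays 281), no collateral → subprime (pays 91).
Creditworthy: collateral gives 281 − 228 = 53; no collateral gives 91 − 27 = 64. Would deviate. ✗
Subprime: no collateral gives 91 − 25 = 66; collateral gives 281 − 338 = -57. No deviation. ✓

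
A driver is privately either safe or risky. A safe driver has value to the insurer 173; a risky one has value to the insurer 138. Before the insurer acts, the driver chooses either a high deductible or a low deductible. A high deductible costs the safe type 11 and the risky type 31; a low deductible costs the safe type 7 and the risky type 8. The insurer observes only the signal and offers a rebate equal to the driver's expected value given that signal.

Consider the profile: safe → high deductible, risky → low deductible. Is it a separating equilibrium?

No

If types separate, high deductible earns payment 173 and low deductible earns 138.
Safe: high deductible gives 173 − 11 = 162; low deductible gives 138 − 7 = 131. No deviation. ✓
Risky: low deductible gives 138 − 8 = 130; high deductible gives 173 − 31 = 142. Would deviate. ✗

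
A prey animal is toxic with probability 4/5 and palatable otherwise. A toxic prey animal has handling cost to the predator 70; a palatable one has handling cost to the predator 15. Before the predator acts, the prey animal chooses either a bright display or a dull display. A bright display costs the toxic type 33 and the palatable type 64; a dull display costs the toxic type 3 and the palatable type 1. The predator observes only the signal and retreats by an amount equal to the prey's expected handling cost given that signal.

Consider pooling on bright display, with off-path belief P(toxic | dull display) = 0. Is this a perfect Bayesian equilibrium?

No

On the equilibrium path (bright display) the predator holds the prior 4/5 and pays 4/5·70 + 1/5·15 = 59. Off-path (dull display) belief 0 gives 0·70 + 1·15 = 15.
Toxic: bright display gives 59 − 33 = 26; dull display gives 15 − 3 = 12. Stays. ✓
Palatable: bright display gives 59 − 64 = -5; dull display gives 15 − 1 = 14. Deviates. ✗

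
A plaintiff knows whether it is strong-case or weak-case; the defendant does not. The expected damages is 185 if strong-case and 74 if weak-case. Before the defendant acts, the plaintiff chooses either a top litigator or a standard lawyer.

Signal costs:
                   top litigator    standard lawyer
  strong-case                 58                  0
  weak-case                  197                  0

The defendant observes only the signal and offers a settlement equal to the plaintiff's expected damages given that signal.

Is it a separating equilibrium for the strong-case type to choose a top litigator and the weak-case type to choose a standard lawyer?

If types separate, top litigator earns payment 185 and standard lawyer earns 74.
Strong-case: top litigator gives 185 − 58 = 127; standard lawyer gives 74 − 0 = 74. No deviation. ✓
Weak-case: standard lawyer gives 74 − 0 = 74; top litigator gives 185 − 197 = -12. No deviation. ✓
Neither type gains from mimicking the other.

Yes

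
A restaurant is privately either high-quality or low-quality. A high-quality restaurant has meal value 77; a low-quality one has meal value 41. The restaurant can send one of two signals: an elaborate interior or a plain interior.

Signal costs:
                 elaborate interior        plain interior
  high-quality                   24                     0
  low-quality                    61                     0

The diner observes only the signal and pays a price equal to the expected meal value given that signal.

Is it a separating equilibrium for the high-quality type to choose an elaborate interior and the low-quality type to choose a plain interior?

Yes

Under separation the diner infers type exactly: elaborate interior → high-quality (pays 77), plain interior → low-quality (pays 41).
High-quality: elaborate interior gives 77 − 24 = 53; plain interior gives 41 − 0 = 41. No deviation. ✓
Low-quality: plain interior gives 41 − 0 = 41; elaborate interior gives 77 − 61 = 16. No deviation. ✓
Both incentive constraints hold.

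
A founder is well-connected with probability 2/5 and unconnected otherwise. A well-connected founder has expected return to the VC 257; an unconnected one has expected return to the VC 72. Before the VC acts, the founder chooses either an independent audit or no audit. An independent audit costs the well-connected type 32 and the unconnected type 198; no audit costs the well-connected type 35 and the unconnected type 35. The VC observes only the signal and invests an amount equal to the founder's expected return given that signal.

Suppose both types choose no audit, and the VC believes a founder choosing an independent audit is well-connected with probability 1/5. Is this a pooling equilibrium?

On the equilibrium path (no audit) the VC holds the prior 2/5 and pays 2/5·257 + 3/5·72 = 146. Off-path (audit) belief 1/5 gives 1/5·257 + 4/5·72 = 109.
Well-connected: no audit gives 146 − 35 = 111; audit gives 109 − 32 = 77. Stays. ✓
Unconnected: no audit gives 146 − 35 = 111; audit gives 109 − 198 = -89. Stays. ✓
Beliefs are Bayes-consistent on-path and both types best-respond.

Yes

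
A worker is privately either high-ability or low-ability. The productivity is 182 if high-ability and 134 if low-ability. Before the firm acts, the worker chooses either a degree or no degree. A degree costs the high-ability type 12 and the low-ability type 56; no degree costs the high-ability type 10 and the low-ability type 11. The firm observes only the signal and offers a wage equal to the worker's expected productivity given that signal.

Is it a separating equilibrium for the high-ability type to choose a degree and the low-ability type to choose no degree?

If types separate, degree earns payment 182 and no degree earns 134.
High-ability: degree gives 182 − 12 = 170; no degree gives 134 − 10 = 124. No deviation. ✓
Low-ability: no degree gives 134 − 11 = 123; degree gives 182 − 56 = 126. Would deviate. ✗

No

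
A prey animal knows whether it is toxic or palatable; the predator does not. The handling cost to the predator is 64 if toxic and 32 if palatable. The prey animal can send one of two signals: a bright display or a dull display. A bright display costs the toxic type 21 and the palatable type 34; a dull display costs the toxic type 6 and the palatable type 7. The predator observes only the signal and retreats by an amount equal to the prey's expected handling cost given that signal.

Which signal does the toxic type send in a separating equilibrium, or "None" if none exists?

None

Try toxic → bright display, palatable → dull display:
  If types separate, bright display earns payment 64 and dull display earns 32.
  Toxic: bright display gives 64 − 21 = 43; dull display gives 32 − 6 = 26. No deviation. ✓
  Palatable: dull display gives 32 − 7 = 25; bright display gives 64 − 34 = 30. Would deviate. ✗
Try toxic → dull display, palatable → bright display:
  If types separate, dull display earns payment 64 and bright display earns 32.
  Toxic: dull display gives 64 − 6 = 58; bright display gives 32 − 21 = 11. No deviation. ✓
  Palatable: bright display gives 32 − 34 = -2; dull display gives 64 − 7 = 57. Would deviate. ✗
Neither assignment is incentive-compatible.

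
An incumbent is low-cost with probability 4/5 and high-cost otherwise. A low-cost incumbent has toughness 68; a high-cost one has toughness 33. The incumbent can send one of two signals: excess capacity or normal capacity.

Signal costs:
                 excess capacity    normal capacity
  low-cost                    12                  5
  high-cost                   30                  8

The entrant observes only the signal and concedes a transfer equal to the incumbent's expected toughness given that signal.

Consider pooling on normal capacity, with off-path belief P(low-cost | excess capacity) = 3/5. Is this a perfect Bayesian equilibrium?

Yes

At the pooled signal (normal capacity) the entrant holds the prior 4/5 and pays 4/5·68 + 1/5·33 = 61. Off-path (excess capacity) belief 3/5 gives 3/5·68 + 2/5·33 = 54.
Low-cost: normal capacity gives 61 − 5 = 56; excess capacity gives 54 − 12 = 42. Stays. ✓
High-cost: normal capacity gives 61 − 8 = 53; excess capacity gives 54 − 30 = 24. Stays. ✓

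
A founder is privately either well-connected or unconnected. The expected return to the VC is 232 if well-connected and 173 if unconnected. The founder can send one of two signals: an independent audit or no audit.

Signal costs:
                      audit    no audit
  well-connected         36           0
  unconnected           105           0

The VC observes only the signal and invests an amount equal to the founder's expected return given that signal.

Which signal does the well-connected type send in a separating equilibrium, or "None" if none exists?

audit

Try well-connected → audit, unconnected → no audit:
  If types separate, audit earns payment 232 and no audit earns 173.
  Well-connected: audit gives 232 − 36 = 196; no audit gives 173 − 0 = 173. No deviation. ✓
  Unconnected: no audit gives 173 − 0 = 173; audit gives 232 − 105 = 127. No deviation. ✓
Both hold — the well-connected type sends audit.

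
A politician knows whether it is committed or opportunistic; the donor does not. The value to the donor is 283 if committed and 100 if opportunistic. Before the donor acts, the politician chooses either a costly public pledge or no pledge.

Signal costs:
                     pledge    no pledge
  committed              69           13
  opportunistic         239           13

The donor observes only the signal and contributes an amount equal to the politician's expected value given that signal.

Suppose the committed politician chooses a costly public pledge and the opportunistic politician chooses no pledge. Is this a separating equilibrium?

Yes

Under separation the donor infers type exactly: pledge → committed (pays 283), no pledge → opportunistic (pays 100).
Committed: pledge gives 283 − 69 = 214; no pledge gives 100 − 13 = 87. No deviation. ✓
Opportunistic: no pledge gives 100 − 13 = 87; pledge gives 283 − 239 = 44. No deviation. ✓
Both incentive constraints hold.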